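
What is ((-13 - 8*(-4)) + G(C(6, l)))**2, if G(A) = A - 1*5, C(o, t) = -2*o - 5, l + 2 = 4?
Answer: 9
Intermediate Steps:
l = 2 (l = -2 + 4 = 2)
C(o, t) = -5 - 2*o
G(A) = -5 + A (G(A) = A - 5 = -5 + A)
((-13 - 8*(-4)) + G(C(6, l)))**2 = ((-13 - 8*(-4)) + (-5 + (-5 - 2*6)))**2 = ((-13 + 32) + (-5 + (-5 - 12)))**2 = (19 + (-5 - 17))**2 = (19 - 22)**2 = (-3)**2 = 9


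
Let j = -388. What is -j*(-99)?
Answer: -38412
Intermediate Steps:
-j*(-99) = -1*(-388)*(-99) = 388*(-99) = -38412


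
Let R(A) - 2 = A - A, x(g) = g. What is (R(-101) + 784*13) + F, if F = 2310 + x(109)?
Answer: 12613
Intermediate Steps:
F = 2419 (F = 2310 + 109 = 2419)
R(A) = 2 (R(A) = 2 + (A - A) = 2 + 0 = 2)
(R(-101) + 784*13) + F = (2 + 784*13) + 2419 = (2 + 10192) + 2419 = 10194 + 2419 = 12613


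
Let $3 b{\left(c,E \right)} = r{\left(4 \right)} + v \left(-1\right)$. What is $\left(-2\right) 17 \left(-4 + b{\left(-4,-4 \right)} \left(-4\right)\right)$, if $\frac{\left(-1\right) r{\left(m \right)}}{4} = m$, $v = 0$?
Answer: $- \frac{1768}{3} \approx -589.33$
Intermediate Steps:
$r{\left(m \right)} = - 4 m$
$b{\left(c,E \right)} = - \frac{16}{3}$ ($b{\left(c,E \right)} = \frac{\left(-4\right) 4 + 0 \left(-1\right)}{3} = \frac{-16 + 0}{3} = \frac{1}{3} \left(-16\right) = - \frac{16}{3}$)
$\left(-2\right) 17 \left(-4 + b{\left(-4,-4 \right)} \left(-4\right)\right) = \left(-2\right) 17 \left(-4 - - \frac{64}{3}\right) = - 34 \left(-4 + \frac{64}{3}\right) = \left(-34\right) \frac{52}{3} = - \frac{1768}{3}$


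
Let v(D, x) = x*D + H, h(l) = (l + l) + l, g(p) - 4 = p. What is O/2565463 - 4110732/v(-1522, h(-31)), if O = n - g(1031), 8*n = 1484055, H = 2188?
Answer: -42077663873739/1474977035368 ≈ -28.528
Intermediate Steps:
n = 1484055/8 (n = (1/8)*1484055 = 1484055/8 ≈ 1.8551e+5)
g(p) = 4 + p
O = 1475775/8 (O = 1484055/8 - (4 + 1031) = 1484055/8 - 1*1035 = 1484055/8 - 1035 = 1475775/8 ≈ 1.8447e+5)
h(l) = 3*l (h(l) = 2*l + l = 3*l)
v(D, x) = 2188 + D*x (v(D, x) = x*D + 2188 = D*x + 2188 = 2188 + D*x)
O/2565463 - 4110732/v(-1522, h(-31)) = (1475775/8)/2565463 - 4110732/(2188 - 4566*(-31)) = (1475775/8)*(1/2565463) - 4110732/(2188 - 1522*(-93)) = 1475775/20523704 - 4110732/(2188 + 141546) = 1475775/20523704 - 4110732/143734 = 1475775/20523704 - 4110732*1/143734 = 1475775/20523704 - 2055366/71867 = -42077663873739/1474977035368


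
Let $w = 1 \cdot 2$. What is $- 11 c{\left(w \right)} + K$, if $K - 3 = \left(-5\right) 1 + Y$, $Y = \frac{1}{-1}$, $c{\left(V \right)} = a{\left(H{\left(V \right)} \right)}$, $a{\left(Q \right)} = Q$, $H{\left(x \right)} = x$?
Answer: $-25$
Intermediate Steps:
$w = 2$
$c{\left(V \right)} = V$
$Y = -1$
$K = -3$ ($K = 3 - 6 = -3$)
$- 11 c{\left(w \right)} + K = \left(-11\right) 2 - 3 = -22 - 3 = -25$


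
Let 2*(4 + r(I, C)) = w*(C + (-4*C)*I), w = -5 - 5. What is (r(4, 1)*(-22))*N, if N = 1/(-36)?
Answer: 781/18 ≈ 43.389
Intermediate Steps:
N = -1/36 ≈ -0.027778
w = -10
r(I, C) = -4 - 5*C + 20*C*I (r(I, C) = -4 + (-10*(C + (-4*C)*I))/2 = -4 + (-10*(C - 4*C*I))/2 = -4 + (-10*C + 40*C*I)/2 = -4 + (-5*C + 20*C*I) = -4 - 5*C + 20*C*I)
(r(4, 1)*(-22))*N = ((-4 - 5*1 + 20*1*4)*(-22))*(-1/36) = ((-4 - 5 + 80)*(-22))*(-1/36) = (71*(-22))*(-1/36) = -1562*(-1/36) = 781/18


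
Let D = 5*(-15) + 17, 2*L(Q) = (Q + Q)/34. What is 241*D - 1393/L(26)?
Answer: -205395/13 ≈ -15800.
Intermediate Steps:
L(Q) = Q/34 (L(Q) = ((Q + Q)/34)/2 = ((2*Q)*(1/34))/2 = (Q/17)/2 = Q/34)
D = -58 (D = -75 + 17 = -58)
241*D - 1393/L(26) = 241*(-58) - 1393/((1/34)*26) = -13978 - 1393/13/17 = -13978 - 1393*17/13 = -13978 - 23681/13 = -205395/13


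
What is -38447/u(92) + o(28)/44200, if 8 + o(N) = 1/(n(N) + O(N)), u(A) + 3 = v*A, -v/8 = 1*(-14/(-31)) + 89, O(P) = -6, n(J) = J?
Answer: 46344182725/79387552816 ≈ 0.58377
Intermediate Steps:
v = -22184/31 (v = -8*(1*(-14/(-31)) + 89) = -8*(1*(-14*(-1/31)) + 89) = -8*(1*(14/31) + 89) = -8*(14/31 + 89) = -8*2773/31 = -22184/31 ≈ -715.61)
u(A) = -3 - 22184*A/31
o(N) = -8 + 1/(-6 + N) (o(N) = -8 + 1/(N - 6) = -8 + 1/(-6 + N))
-38447/u(92) + o(28)/44200 = -38447/(-3 - 22184/31*92) + ((49 - 8*28)/(-6 + 28))/44200 = -38447/(-3 - 2040928/31) + ((49 - 224)/22)*(1/44200) = -38447/(-2041021/31) + ((1/22)*(-175))*(1/44200) = -38447*(-31/2041021) - 175/22*1/44200 = 1191857/2041021 - 7/38896 = 46344182725/79387552816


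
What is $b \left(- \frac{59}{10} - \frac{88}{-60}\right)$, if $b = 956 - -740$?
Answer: $- \frac{112784}{15} \approx -7518.9$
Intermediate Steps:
$b = 1696$ ($b = 956 + 740 = 1696$)
$b \left(- \frac{59}{10} - \frac{88}{-60}\right) = 1696 \left(- \frac{59}{10} - \frac{88}{-60}\right) = 1696 \left(\left(-59\right) \frac{1}{10} - - \frac{22}{15}\right) = 1696 \left(- \frac{59}{10} + \frac{22}{15}\right) = 1696 \left(- \frac{133}{30}\right) = - \frac{112784}{15}$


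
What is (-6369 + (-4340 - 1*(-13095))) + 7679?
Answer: 10065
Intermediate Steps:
(-6369 + (-4340 - 1*(-13095))) + 7679 = (-6369 + (-4340 + 13095)) + 7679 = (-6369 + 8755) + 7679 = 2386 + 7679 = 10065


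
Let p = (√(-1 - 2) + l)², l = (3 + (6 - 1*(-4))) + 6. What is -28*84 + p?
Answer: -1994 + 38*I*√3 ≈ -1994.0 + 65.818*I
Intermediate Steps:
l = 19 (l = (3 + (6 + 4)) + 6 = (3 + 10) + 6 = 13 + 6 = 19)
p = (19 + I*√3)² (p = (√(-1 - 2) + 19)² = (√(-3) + 19)² = (I*√3 + 19)² = (19 + I*√3)² ≈ 358.0 + 65.818*I)
-28*84 + p = -28*84 + (19 + I*√3)² = -2352 + (19 + I*√3)²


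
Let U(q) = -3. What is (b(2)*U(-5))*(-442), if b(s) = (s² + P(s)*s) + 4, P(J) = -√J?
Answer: 10608 - 2652*√2 ≈ 6857.5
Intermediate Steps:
b(s) = 4 + s² - s^(3/2) (b(s) = (s² + (-√s)*s) + 4 = (s² - s^(3/2)) + 4 = 4 + s² - s^(3/2))
(b(2)*U(-5))*(-442) = ((4 + 2² - 2^(3/2))*(-3))*(-442) = ((4 + 4 - 2*√2)*(-3))*(-442) = ((8 - 2*√2)*(-3))*(-442) = (-24 + 6*√2)*(-442) = 10608 - 2652*√2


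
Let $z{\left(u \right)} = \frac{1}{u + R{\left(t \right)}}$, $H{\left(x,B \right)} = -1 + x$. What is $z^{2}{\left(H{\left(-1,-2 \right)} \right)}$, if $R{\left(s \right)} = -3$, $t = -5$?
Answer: $\frac{1}{25} \approx 0.04$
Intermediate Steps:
$z{\left(u \right)} = \frac{1}{-3 + u}$ ($z{\left(u \right)} = \frac{1}{u - 3} = \frac{1}{-3 + u}$)
$z^{2}{\left(H{\left(-1,-2 \right)} \right)} = \left(\frac{1}{-3 - 2}\right)^{2} = \left(\frac{1}{-5}\right)^{2} = \left(- \frac{1}{5}\right)^{2} = \frac{1}{25}$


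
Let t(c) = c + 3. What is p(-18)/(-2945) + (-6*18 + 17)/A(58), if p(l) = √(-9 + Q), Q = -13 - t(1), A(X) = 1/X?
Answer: -5278 - I*√26/2945 ≈ -5278.0 - 0.0017314*I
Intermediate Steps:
t(c) = 3 + c
Q = -17 (Q = -13 - (3 + 1) = -13 - 1*4 = -13 - 4 = -17)
p(l) = I*√26 (p(l) = √(-9 - 17) = √(-26) = I*√26)
p(-18)/(-2945) + (-6*18 + 17)/A(58) = (I*√26)/(-2945) + (-6*18 + 17)/(1/58) = (I*√26)*(-1/2945) + (-108 + 17)/(1/58) = -I*√26/2945 - 91*58 = -I*√26/2945 - 5278 = -5278 - I*√26/2945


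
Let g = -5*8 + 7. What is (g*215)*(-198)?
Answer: 1404810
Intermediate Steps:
g = -33 (g = -40 + 7 = -33)
(g*215)*(-198) = -33*215*(-198) = -7095*(-198) = 1404810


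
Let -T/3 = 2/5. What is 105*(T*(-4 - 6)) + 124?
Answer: 1384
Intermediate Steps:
T = -6/5 ≈ -1.2000
105*(T*(-4 - 6)) + 124 = 105*(-6*(-4 - 6)/5) + 124 = 105*(-6/5*(-10)) + 124 = 105*12 + 124 = 1260 + 124 = 1384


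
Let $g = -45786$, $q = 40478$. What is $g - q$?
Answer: $-86264$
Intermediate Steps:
$g - q = -45786 - 40478 = -86264$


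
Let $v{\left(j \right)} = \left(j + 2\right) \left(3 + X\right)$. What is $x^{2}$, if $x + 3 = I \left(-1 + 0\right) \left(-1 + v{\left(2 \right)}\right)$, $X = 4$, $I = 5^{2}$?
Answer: $459684$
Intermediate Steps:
$I = 25$
$v{\left(j \right)} = 14 + 7 j$ ($v{\left(j \right)} = \left(j + 2\right) \left(3 + 4\right) = \left(2 + j\right) 7 = 14 + 7 j$)
$x = -678$ ($x = -3 + 25 \left(-1 + 0\right) \left(-1 + \left(14 + 7 \cdot 2\right)\right) = -3 + 25 \left(- (-1 + \left(14 + 14\right))\right) = -3 + 25 \left(- (-1 + 28)\right) = -3 + 25 \left(\left(-1\right) 27\right) = -3 + 25 \left(-27\right) = -3 - 675 = -678$)
$x^{2} = \left(-678\right)^{2} = 459684$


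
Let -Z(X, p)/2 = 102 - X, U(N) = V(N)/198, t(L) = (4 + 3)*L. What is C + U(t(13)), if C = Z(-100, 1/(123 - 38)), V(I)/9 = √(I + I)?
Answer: -404 + √182/22 ≈ -403.39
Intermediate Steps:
V(I) = 9*√2*√I (V(I) = 9*√(I + I) = 9*√(2*I) = 9*(√2*√I) = 9*√2*√I)
t(L) = 7*L
U(N) = √2*√N/22 (U(N) = (9*√2*√N)/198 = (9*√2*√N)*(1/198) = √2*√N/22)
Z(X, p) = -204 + 2*X (Z(X, p) = -2*(102 - X) = -204 + 2*X)
C = -404 (C = -204 + 2*(-100) = -204 - 200 = -404)
C + U(t(13)) = -404 + √2*√(7*13)/22 = -404 + √2*√91/22 = -404 + √182/22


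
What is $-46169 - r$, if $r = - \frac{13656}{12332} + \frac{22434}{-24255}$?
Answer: $- \frac{1150760376431}{24926055} \approx -46167.0$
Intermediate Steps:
$r = - \frac{50656864}{24926055}$ ($r = \left(-13656\right) \frac{1}{12332} + 22434 \left(- \frac{1}{24255}\right) = - \frac{3414}{3083} - \frac{7478}{8085} = - \frac{50656864}{24926055} \approx -2.0323$)
$-46169 - r = -46169 - - \frac{50656864}{24926055} = -46169 + \frac{50656864}{24926055} = - \frac{1150760376431}{24926055}$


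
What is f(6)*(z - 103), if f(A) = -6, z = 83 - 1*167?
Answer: 1122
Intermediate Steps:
z = -84 (z = 83 - 167 = -84)
f(6)*(z - 103) = -6*(-84 - 103) = -6*(-187) = 1122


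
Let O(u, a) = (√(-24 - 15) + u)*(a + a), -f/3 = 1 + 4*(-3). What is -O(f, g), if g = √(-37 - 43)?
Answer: 8*√195 - 264*I*√5 ≈ 111.71 - 590.32*I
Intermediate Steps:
f = 33 (f = -3*(1 + 4*(-3)) = -3*(1 - 12) = -3*(-11) = 33)
g = 4*I*√5 (g = √(-80) = 4*I*√5 ≈ 8.9443*I)
O(u, a) = 2*a*(u + I*√39) (O(u, a) = (√(-39) + u)*(2*a) = (I*√39 + u)*(2*a) = (u + I*√39)*(2*a) = 2*a*(u + I*√39))
-O(f, g) = -2*4*I*√5*(33 + I*√39) = -8*I*√5*(33 + I*√39)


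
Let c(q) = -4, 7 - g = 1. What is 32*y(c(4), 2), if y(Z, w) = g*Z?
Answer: -768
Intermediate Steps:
g = 6 (g = 7 - 1*1 = 7 - 1 = 6)
y(Z, w) = 6*Z
32*y(c(4), 2) = 32*(6*(-4)) = 32*(-24) = -768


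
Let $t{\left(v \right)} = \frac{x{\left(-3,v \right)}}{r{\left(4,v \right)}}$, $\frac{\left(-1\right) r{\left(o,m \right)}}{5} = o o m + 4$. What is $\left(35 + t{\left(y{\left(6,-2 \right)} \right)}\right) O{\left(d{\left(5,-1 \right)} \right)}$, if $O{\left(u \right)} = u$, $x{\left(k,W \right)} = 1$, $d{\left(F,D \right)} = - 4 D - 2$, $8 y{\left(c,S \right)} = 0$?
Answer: $\frac{699}{10} \approx 69.9$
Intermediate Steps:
$y{\left(c,S \right)} = 0$ ($y{\left(c,S \right)} = \frac{1}{8} \cdot 0 = 0$)
$d{\left(F,D \right)} = -2 - 4 D$
$r{\left(o,m \right)} = -20 - 5 m o^{2}$ ($r{\left(o,m \right)} = - 5 \left(o o m + 4\right) = - 5 \left(o^{2} m + 4\right) = - 5 \left(m o^{2} + 4\right) = - 5 \left(4 + m o^{2}\right) = -20 - 5 m o^{2}$)
$t{\left(v \right)} = \frac{1}{-20 - 80 v}$ ($t{\left(v \right)} = 1 \frac{1}{-20 - 5 v 4^{2}} = 1 \frac{1}{-20 - 5 v 16} = 1 \frac{1}{-20 - 80 v} = \frac{1}{-20 - 80 v}$)
$\left(35 + t{\left(y{\left(6,-2 \right)} \right)}\right) O{\left(d{\left(5,-1 \right)} \right)} = \left(35 - \frac{1}{20 + 80 \cdot 0}\right) \left(-2 - -4\right) = \left(35 - \frac{1}{20 + 0}\right) \left(-2 + 4\right) = \left(35 - \frac{1}{20}\right) 2 = \frac{699}{20} \cdot 2 = \frac{699}{10}$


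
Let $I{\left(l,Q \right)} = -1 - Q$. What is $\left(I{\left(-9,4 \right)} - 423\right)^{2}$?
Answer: $183184$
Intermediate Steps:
$\left(I{\left(-9,4 \right)} - 423\right)^{2} = \left(\left(-1 - 4\right) - 423\right)^{2} = \left(-5 - 423\right)^{2} = \left(-428\right)^{2} = 183184$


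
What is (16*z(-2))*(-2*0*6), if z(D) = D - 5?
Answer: 0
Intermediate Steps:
z(D) = -5 + D
(16*z(-2))*(-2*0*6) = (16*(-5 - 2))*(-2*0*6) = (16*(-7))*(0*6) = -112*0 = 0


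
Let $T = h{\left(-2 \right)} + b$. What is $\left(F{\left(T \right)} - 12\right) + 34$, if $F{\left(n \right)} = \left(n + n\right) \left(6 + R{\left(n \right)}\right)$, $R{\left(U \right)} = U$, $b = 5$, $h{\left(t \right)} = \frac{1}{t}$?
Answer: $\frac{233}{2} \approx 116.5$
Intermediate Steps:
$T = \frac{9}{2}$ ($T = \frac{1}{-2} + 5 = - \frac{1}{2} + 5 = \frac{9}{2} \approx 4.5$)
$F{\left(n \right)} = 2 n \left(6 + n\right)$ ($F{\left(n \right)} = \left(n + n\right) \left(6 + n\right) = 2 n \left(6 + n\right)$)
$\left(F{\left(T \right)} - 12\right) + 34 = \left(2 \cdot \frac{9}{2} \left(6 + \frac{9}{2}\right) - 12\right) + 34 = \left(2 \cdot \frac{9}{2} \cdot \frac{21}{2} - 12\right) + 34 = \left(\frac{189}{2} - 12\right) + 34 = \frac{165}{2} + 34 = \frac{233}{2}$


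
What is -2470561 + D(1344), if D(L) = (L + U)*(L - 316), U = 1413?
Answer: 363635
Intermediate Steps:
D(L) = (-316 + L)*(1413 + L) (D(L) = (L + 1413)*(L - 316) = (1413 + L)*(-316 + L) = (-316 + L)*(1413 + L))
-2470561 + D(1344) = -2470561 + (-446508 + 1344² + 1097*1344) = -2470561 + (-446508 + 1806336 + 1474368) = -2470561 + 2834196 = 363635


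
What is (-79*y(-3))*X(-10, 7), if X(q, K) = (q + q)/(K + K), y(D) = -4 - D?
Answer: -790/7 ≈ -112.86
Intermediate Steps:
X(q, K) = q/K (X(q, K) = (2*q)/((2*K)) = (2*q)*(1/(2*K)) = q/K)
(-79*y(-3))*X(-10, 7) = (-79*(-4 - 1*(-3)))*(-10/7) = (-79*(-4 + 3))*(-10*1/7) = -79*(-1)*(-10/7) = 79*(-10/7) = -790/7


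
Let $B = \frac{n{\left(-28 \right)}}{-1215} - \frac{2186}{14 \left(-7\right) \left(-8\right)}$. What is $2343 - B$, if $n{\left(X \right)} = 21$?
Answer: $\frac{372420089}{158760} \approx 2345.8$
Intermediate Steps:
$B = - \frac{445409}{158760}$ ($B = \frac{21}{-1215} - \frac{2186}{14 \left(-7\right) \left(-8\right)} = 21 \left(- \frac{1}{1215}\right) - \frac{2186}{\left(-98\right) \left(-8\right)} = - \frac{7}{405} - \frac{2186}{784} = - \frac{7}{405} - \frac{1093}{392} = - \frac{445409}{158760} \approx -2.8055$)
$2343 - B = 2343 - - \frac{445409}{158760} = 2343 + \frac{445409}{158760} = \frac{372420089}{158760}$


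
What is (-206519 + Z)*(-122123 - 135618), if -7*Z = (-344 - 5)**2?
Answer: 403992006594/7 ≈ 5.7713e+10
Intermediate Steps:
Z = -121801/7 (Z = -(-344 - 5)**2/7 = -1/7*(-349)**2 = -1/7*121801 = -121801/7 ≈ -17400.)
(-206519 + Z)*(-122123 - 135618) = (-206519 - 121801/7)*(-122123 - 135618) = -1567434/7*(-257741) = 403992006594/7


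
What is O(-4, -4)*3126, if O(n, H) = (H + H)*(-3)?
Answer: 75024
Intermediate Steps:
O(n, H) = -6*H (O(n, H) = (2*H)*(-3) = -6*H)
O(-4, -4)*3126 = -6*(-4)*3126 = 24*3126 = 75024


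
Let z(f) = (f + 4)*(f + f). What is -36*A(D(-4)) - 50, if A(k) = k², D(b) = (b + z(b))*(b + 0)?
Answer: -9266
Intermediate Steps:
z(f) = 2*f*(4 + f) (z(f) = (4 + f)*(2*f) = 2*f*(4 + f))
D(b) = b*(b + 2*b*(4 + b)) (D(b) = (b + 2*b*(4 + b))*(b + 0) = (b + 2*b*(4 + b))*b = b*(b + 2*b*(4 + b)))
-36*A(D(-4)) - 50 = -36*256*(9 + 2*(-4))² - 50 = -36*256*(9 - 8)² - 50 = -36*(16*1)² - 50 = -36*16² - 50 = -36*256 - 50 = -9216 - 50 = -9266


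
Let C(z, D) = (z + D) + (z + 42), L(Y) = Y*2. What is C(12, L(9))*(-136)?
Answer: -11424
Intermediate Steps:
L(Y) = 2*Y
C(z, D) = 42 + D + 2*z (C(z, D) = (D + z) + (42 + z) = 42 + D + 2*z)
C(12, L(9))*(-136) = (42 + 2*9 + 2*12)*(-136) = (42 + 18 + 24)*(-136) = 84*(-136) = -11424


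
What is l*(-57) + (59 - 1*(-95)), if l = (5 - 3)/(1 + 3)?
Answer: 251/2 ≈ 125.50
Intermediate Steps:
l = ½ (l = 2/4 = 2*(¼) = ½ ≈ 0.50000)
l*(-57) + (59 - 1*(-95)) = (½)*(-57) + (59 - 1*(-95)) = -57/2 + (59 + 95) = -57/2 + 154 = 251/2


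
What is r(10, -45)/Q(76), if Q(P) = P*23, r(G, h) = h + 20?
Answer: -25/1748 ≈ -0.014302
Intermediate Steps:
r(G, h) = 20 + h
Q(P) = 23*P
r(10, -45)/Q(76) = (20 - 45)/((23*76)) = -25/1748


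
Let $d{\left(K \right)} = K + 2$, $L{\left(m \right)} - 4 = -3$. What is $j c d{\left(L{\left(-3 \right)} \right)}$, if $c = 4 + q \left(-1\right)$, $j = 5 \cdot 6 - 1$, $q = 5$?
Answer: $-87$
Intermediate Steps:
$L{\left(m \right)} = 1$ ($L{\left(m \right)} = 4 - 3 = 1$)
$d{\left(K \right)} = 2 + K$
$j = 29$ ($j = 30 - 1 = 29$)
$c = -1$ ($c = 4 + 5 \left(-1\right) = 4 - 5 = -1$)
$j c d{\left(L{\left(-3 \right)} \right)} = 29 \left(-1\right) \left(2 + 1\right) = \left(-29\right) 3 = -87$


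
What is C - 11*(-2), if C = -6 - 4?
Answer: 12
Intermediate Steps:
C = -10
C - 11*(-2) = -10 - 11*(-2) = -10 + 22 = 12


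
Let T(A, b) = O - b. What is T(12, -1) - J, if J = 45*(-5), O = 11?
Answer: 237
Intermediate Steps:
T(A, b) = 11 - b
J = -225
T(12, -1) - J = (11 - 1*(-1)) - 1*(-225) = (11 + 1) + 225 = 12 + 225 = 237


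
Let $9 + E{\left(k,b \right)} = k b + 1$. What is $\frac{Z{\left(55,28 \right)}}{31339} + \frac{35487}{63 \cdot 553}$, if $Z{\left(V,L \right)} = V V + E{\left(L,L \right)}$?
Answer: $\frac{19754764}{17330467} \approx 1.1399$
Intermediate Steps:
$E{\left(k,b \right)} = -8 + b k$ ($E{\left(k,b \right)} = -9 + \left(k b + 1\right) = -9 + \left(b k + 1\right) = -9 + \left(1 + b k\right) = -8 + b k$)
$Z{\left(V,L \right)} = -8 + L^{2} + V^{2}$ ($Z{\left(V,L \right)} = V V + \left(-8 + L L\right) = V^{2} + \left(-8 + L^{2}\right) = -8 + L^{2} + V^{2}$)
$\frac{Z{\left(55,28 \right)}}{31339} + \frac{35487}{63 \cdot 553} = \frac{-8 + 28^{2} + 55^{2}}{31339} + \frac{35487}{63 \cdot 553} = \left(-8 + 784 + 3025\right) \frac{1}{31339} + \frac{35487}{34839} = 3801 \cdot \frac{1}{31339} + 35487 \cdot \frac{1}{34839} = \frac{543}{4477} + \frac{3943}{3871} = \frac{19754764}{17330467}$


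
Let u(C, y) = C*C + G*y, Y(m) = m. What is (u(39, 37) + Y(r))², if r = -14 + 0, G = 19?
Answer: 4884100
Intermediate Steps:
r = -14
u(C, y) = C² + 19*y (u(C, y) = C*C + 19*y = C² + 19*y)
(u(39, 37) + Y(r))² = ((39² + 19*37) - 14)² = ((1521 + 703) - 14)² = (2224 - 14)² = 2210² = 4884100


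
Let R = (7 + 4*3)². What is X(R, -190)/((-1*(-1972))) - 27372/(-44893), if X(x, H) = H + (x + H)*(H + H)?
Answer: -1435849613/44264498 ≈ -32.438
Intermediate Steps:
R = 361 (R = (7 + 12)² = 19² = 361)
X(x, H) = H + 2*H*(H + x) (X(x, H) = H + (H + x)*(2*H) = H + 2*H*(H + x))
X(R, -190)/((-1*(-1972))) - 27372/(-44893) = (-190*(1 + 2*(-190) + 2*361))/((-1*(-1972))) - 27372/(-44893) = -190*(1 - 380 + 722)/1972 - 27372*(-1/44893) = -190*343*(1/1972) + 27372/44893 = -65170*1/1972 + 27372/44893 = -32585/986 + 27372/44893 = -1435849613/44264498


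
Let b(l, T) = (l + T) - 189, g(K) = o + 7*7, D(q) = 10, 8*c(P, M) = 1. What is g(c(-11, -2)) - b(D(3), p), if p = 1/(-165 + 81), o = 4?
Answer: 19489/84 ≈ 232.01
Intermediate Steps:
c(P, M) = ⅛ (c(P, M) = (⅛)*1 = ⅛)
p = -1/84 (p = 1/(-84) = -1/84 ≈ -0.011905)
g(K) = 53 (g(K) = 4 + 7*7 = 4 + 49 = 53)
b(l, T) = -189 + T + l (b(l, T) = (T + l) - 189 = -189 + T + l)
g(c(-11, -2)) - b(D(3), p) = 53 - (-189 - 1/84 + 10) = 53 - 1*(-15037/84) = 53 + 15037/84 = 19489/84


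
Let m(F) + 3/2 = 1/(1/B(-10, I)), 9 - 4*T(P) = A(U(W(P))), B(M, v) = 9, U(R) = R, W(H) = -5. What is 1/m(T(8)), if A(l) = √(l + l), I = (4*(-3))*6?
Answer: 2/15 ≈ 0.13333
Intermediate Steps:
I = -72 (I = -12*6 = -72)
A(l) = √2*√l (A(l) = √(2*l) = √2*√l)
T(P) = 9/4 - I*√10/4 (T(P) = 9/4 - √2*√(-5)/4 = 9/4 - √2*I*√5/4 = 9/4 - I*√10/4)
m(F) = 15/2 (m(F) = -3/2 + 1/(1/9) = -3/2 + 1/(⅑) = -3/2 + 9 = 15/2)
1/m(T(8)) = 1/(15/2) = 2/15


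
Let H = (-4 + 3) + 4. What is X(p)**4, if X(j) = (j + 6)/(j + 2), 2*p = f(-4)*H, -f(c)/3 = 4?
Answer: 81/256 ≈ 0.31641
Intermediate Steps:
f(c) = -12 (f(c) = -3*4 = -12)
H = 3 (H = -1 + 4 = 3)
p = -18 (p = (-12*3)/2 = (1/2)*(-36) = -18)
X(j) = (6 + j)/(2 + j)
X(p)**4 = ((6 - 18)/(2 - 18))**4 = (-12/(-16))**4 = (-1/16*(-12))**4 = (3/4)**4 = 81/256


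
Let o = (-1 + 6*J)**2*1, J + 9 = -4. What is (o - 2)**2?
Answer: 38925121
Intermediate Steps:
J = -13 (J = -9 - 4 = -13)
o = 6241 (o = (-1 + 6*(-13))**2*1 = (-1 - 78)**2*1 = (-79)**2*1 = 6241*1 = 6241)
(o - 2)**2 = (6241 - 2)**2 = 6239**2 = 38925121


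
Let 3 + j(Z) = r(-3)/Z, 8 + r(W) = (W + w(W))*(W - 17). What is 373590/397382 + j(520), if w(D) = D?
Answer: -23821396/12914915 ≈ -1.8445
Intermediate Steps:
r(W) = -8 + 2*W*(-17 + W) (r(W) = -8 + (W + W)*(W - 17) = -8 + (2*W)*(-17 + W) = -8 + 2*W*(-17 + W))
j(Z) = -3 + 112/Z (j(Z) = -3 + (-8 - 34*(-3) + 2*(-3)²)/Z = -3 + (-8 + 102 + 2*9)/Z = -3 + (-8 + 102 + 18)/Z = -3 + 112/Z)
373590/397382 + j(520) = 373590/397382 + (-3 + 112/520) = 373590*(1/397382) + (-3 + 112*(1/520)) = 186795/198691 + (-3 + 14/65) = 186795/198691 - 181/65 = -23821396/12914915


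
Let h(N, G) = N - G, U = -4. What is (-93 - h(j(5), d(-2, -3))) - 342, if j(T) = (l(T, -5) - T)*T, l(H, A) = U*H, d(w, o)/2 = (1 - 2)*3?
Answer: -316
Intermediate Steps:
d(w, o) = -6 (d(w, o) = 2*((1 - 2)*3) = 2*(-1*3) = 2*(-3) = -6)
l(H, A) = -4*H
j(T) = -5*T² (j(T) = (-4*T - T)*T = (-5*T)*T = -5*T²)
(-93 - h(j(5), d(-2, -3))) - 342 = (-93 - (-5*5² - 1*(-6))) - 342 = (-93 - (-5*25 + 6)) - 342 = (-93 - (-125 + 6)) - 342 = (-93 - 1*(-119)) - 342 = (-93 + 119) - 342 = 26 - 342 = -316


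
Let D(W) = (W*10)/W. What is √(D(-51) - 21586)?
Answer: 2*I*√5394 ≈ 146.89*I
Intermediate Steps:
D(W) = 10 (D(W) = (10*W)/W = 10)
√(D(-51) - 21586) = √(10 - 21586) = √(-21576) = 2*I*√5394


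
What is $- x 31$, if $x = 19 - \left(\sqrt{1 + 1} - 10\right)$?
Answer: $-899 + 31 \sqrt{2} \approx -855.16$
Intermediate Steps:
$x = 29 - \sqrt{2}$ ($x = 19 - \left(\sqrt{2} - 10\right) = 19 - \left(-10 + \sqrt{2}\right) = 19 + \left(10 - \sqrt{2}\right) = 29 - \sqrt{2} \approx 27.586$)
$- x 31 = - (29 - \sqrt{2}) 31 = \left(-29 + \sqrt{2}\right) 31 = -899 + 31 \sqrt{2}$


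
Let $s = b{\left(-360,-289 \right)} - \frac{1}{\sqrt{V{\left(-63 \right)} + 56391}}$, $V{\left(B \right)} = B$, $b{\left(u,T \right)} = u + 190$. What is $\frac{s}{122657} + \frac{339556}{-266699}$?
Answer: $- \frac{41694259122}{32712499243} - \frac{\sqrt{14082}}{3454511748} \approx -1.2746$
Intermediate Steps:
$b{\left(u,T \right)} = 190 + u$
$s = -170 - \frac{\sqrt{14082}}{28164}$ ($s = \left(190 - 360\right) - \frac{1}{\sqrt{-63 + 56391}} = -170 - \frac{1}{\sqrt{56328}} = -170 - \frac{1}{2 \sqrt{14082}} = -170 - \frac{\sqrt{14082}}{28164} \approx -170.0$)
$\frac{s}{122657} + \frac{339556}{-266699} = \frac{-170 - \frac{\sqrt{14082}}{28164}}{122657} + \frac{339556}{-266699} = \left(-170 - \frac{\sqrt{14082}}{28164}\right) \frac{1}{122657} + 339556 \left(- \frac{1}{266699}\right) = \left(- \frac{170}{122657} - \frac{\sqrt{14082}}{3454511748}\right) - \frac{339556}{266699} = - \frac{41694259122}{32712499243} - \frac{\sqrt{14082}}{3454511748}$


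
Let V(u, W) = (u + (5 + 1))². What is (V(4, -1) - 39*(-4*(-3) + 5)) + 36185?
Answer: 35622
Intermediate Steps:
V(u, W) = (6 + u)² (V(u, W) = (u + 6)² = (6 + u)²)
(V(4, -1) - 39*(-4*(-3) + 5)) + 36185 = ((6 + 4)² - 39*(-4*(-3) + 5)) + 36185 = (10² - 39*(12 + 5)) + 36185 = (100 - 39*17) + 36185 = (100 - 663) + 36185 = -563 + 36185 = 35622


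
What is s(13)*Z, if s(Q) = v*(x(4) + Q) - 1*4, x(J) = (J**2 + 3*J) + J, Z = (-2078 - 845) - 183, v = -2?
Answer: 291964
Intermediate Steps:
Z = -3106 (Z = -2923 - 183 = -3106)
x(J) = J**2 + 4*J
s(Q) = -68 - 2*Q (s(Q) = -2*(4*(4 + 4) + Q) - 1*4 = -2*(4*8 + Q) - 4 = -2*(32 + Q) - 4 = (-64 - 2*Q) - 4 = -68 - 2*Q)
s(13)*Z = (-68 - 2*13)*(-3106) = (-68 - 26)*(-3106) = -94*(-3106) = 291964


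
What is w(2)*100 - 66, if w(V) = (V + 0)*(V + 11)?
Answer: 2534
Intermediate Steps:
w(V) = V*(11 + V)
w(2)*100 - 66 = (2*(11 + 2))*100 - 66 = (2*13)*100 - 66 = 26*100 - 66 = 2600 - 66 = 2534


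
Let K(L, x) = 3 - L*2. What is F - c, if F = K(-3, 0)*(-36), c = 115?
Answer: -439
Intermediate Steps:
K(L, x) = 3 - 2*L
F = -324 (F = (3 - 2*(-3))*(-36) = (3 + 6)*(-36) = 9*(-36) = -324)
F - c = -324 - 1*115 = -324 - 115 = -439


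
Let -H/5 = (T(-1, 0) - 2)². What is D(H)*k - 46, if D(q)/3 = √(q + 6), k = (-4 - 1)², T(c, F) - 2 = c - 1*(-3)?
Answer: -46 + 75*I*√14 ≈ -46.0 + 280.62*I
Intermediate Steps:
T(c, F) = 5 + c (T(c, F) = 2 + (c - 1*(-3)) = 2 + (c + 3) = 2 + (3 + c) = 5 + c)
k = 25 (k = (-5)² = 25)
H = -20 (H = -5*((5 - 1) - 2)² = -5*(4 - 2)² = -5*2² = -5*4 = -20)
D(q) = 3*√(6 + q) (D(q) = 3*√(q + 6) = 3*√(6 + q))
D(H)*k - 46 = (3*√(6 - 20))*25 - 46 = (3*√(-14))*25 - 46 = (3*(I*√14))*25 - 46 = (3*I*√14)*25 - 46 = 75*I*√14 - 46 = -46 + 75*I*√14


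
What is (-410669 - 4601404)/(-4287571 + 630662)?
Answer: 5012073/3656909 ≈ 1.3706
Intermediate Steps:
(-410669 - 4601404)/(-4287571 + 630662) = -5012073/(-3656909) = -5012073*(-1/3656909) = 5012073/3656909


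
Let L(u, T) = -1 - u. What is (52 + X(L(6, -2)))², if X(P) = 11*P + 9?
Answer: 256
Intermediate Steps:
X(P) = 9 + 11*P
(52 + X(L(6, -2)))² = (52 + (9 + 11*(-1 - 1*6)))² = (52 + (9 + 11*(-1 - 6)))² = (52 + (9 + 11*(-7)))² = (52 + (9 - 77))² = (52 - 68)² = (-16)² = 256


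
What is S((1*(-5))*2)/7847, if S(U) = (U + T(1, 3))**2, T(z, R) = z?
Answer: 81/7847 ≈ 0.010322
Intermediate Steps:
S(U) = (1 + U)**2 (S(U) = (U + 1)**2 = (1 + U)**2)
S((1*(-5))*2)/7847 = (1 + (1*(-5))*2)**2/7847 = (1 - 5*2)**2*(1/7847) = (1 - 10)**2*(1/7847) = (-9)**2*(1/7847) = 81*(1/7847) = 81/7847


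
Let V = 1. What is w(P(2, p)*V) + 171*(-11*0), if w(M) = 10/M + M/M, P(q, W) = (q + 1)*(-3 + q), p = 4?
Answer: -7/3 ≈ -2.3333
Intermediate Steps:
P(q, W) = (1 + q)*(-3 + q)
w(M) = 1 + 10/M (w(M) = 10/M + 1 = 1 + 10/M)
w(P(2, p)*V) + 171*(-11*0) = (10 + (-3 + 2² - 2*2)*1)/(((-3 + 2² - 2*2)*1)) + 171*(-11*0) = (10 + (-3 + 4 - 4)*1)/(((-3 + 4 - 4)*1)) + 171*0 = (10 - 3*1)/((-3*1)) + 0 = (10 - 3)/(-3) + 0 = -⅓*7 + 0 = -7/3 + 0 = -7/3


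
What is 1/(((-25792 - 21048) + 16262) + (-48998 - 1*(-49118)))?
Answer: -1/30458 ≈ -3.2832e-5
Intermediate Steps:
1/(((-25792 - 21048) + 16262) + (-48998 - 1*(-49118))) = 1/((-46840 + 16262) + (-48998 + 49118)) = 1/(-30578 + 120) = 1/(-30458) = -1/30458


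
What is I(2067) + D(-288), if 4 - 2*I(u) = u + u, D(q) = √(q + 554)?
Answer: -2065 + √266 ≈ -2048.7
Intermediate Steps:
D(q) = √(554 + q)
I(u) = 2 - u (I(u) = 2 - (u + u)/2 = 2 - u)
I(2067) + D(-288) = (2 - 1*2067) + √(554 - 288) = (2 - 2067) + √266 = -2065 + √266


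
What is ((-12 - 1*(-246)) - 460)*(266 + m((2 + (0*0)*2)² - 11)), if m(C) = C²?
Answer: -71190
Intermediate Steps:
((-12 - 1*(-246)) - 460)*(266 + m((2 + (0*0)*2)² - 11)) = ((-12 - 1*(-246)) - 460)*(266 + ((2 + (0*0)*2)² - 11)²) = ((-12 + 246) - 460)*(266 + ((2 + 0*2)² - 11)²) = (234 - 460)*(266 + ((2 + 0)² - 11)²) = -226*(266 + (2² - 11)²) = -226*(266 + (4 - 11)²) = -226*(266 + (-7)²) = -226*(266 + 49) = -226*315 = -71190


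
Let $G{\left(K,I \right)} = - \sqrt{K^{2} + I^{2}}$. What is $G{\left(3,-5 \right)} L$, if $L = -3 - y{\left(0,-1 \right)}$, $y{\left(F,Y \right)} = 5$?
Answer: $8 \sqrt{34} \approx 46.648$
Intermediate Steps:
$L = -8$ ($L = -3 - 5 = -8$)
$G{\left(K,I \right)} = - \sqrt{I^{2} + K^{2}}$
$G{\left(3,-5 \right)} L = - \sqrt{\left(-5\right)^{2} + 3^{2}} \left(-8\right) = - \sqrt{25 + 9} \left(-8\right) = - \sqrt{34} \left(-8\right) = 8 \sqrt{34}$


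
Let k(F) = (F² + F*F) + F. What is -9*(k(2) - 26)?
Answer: 144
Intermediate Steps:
k(F) = F + 2*F² (k(F) = (F² + F²) + F = 2*F² + F = F + 2*F²)
-9*(k(2) - 26) = -9*(2*(1 + 2*2) - 26) = -9*(2*(1 + 4) - 26) = -9*(2*5 - 26) = -9*(10 - 26) = -9*(-16) = 144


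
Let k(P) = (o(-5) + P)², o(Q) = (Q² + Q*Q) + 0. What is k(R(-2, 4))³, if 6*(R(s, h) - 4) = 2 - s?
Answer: 19456426971136/729 ≈ 2.6689e+10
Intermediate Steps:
R(s, h) = 13/3 - s/6 (R(s, h) = 4 + (2 - s)/6 = 4 + (⅓ - s/6) = 13/3 - s/6)
o(Q) = 2*Q² (o(Q) = (Q² + Q²) + 0 = 2*Q² + 0 = 2*Q²)
k(P) = (50 + P)² (k(P) = (2*(-5)² + P)² = (2*25 + P)² = (50 + P)²)
k(R(-2, 4))³ = ((50 + (13/3 - ⅙*(-2)))²)³ = ((50 + (13/3 + ⅓))²)³ = ((50 + 14/3)²)³ = ((164/3)²)³ = (26896/9)³ = 19456426971136/729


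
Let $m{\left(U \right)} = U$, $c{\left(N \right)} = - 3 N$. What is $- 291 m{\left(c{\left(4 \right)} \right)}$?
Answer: $3492$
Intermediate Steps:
$- 291 m{\left(c{\left(4 \right)} \right)} = - 291 \left(\left(-3\right) 4\right) = \left(-291\right) \left(-12\right) = 3492$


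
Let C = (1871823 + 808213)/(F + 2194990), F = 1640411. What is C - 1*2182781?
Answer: -8371837750145/3835401 ≈ -2.1828e+6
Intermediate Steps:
C = 2680036/3835401 (C = (1871823 + 808213)/(1640411 + 2194990) = 2680036/3835401 ≈ 0.69876)
C - 1*2182781 = 2680036/3835401 - 1*2182781 = 2680036/3835401 - 2182781 = -8371837750145/3835401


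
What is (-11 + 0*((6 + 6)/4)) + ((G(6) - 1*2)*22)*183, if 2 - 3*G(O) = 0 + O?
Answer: -13431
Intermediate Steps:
G(O) = ⅔ - O/3 (G(O) = ⅔ - (0 + O)/3 = ⅔ - O/3)
(-11 + 0*((6 + 6)/4)) + ((G(6) - 1*2)*22)*183 = (-11 + 0*((6 + 6)/4)) + (((⅔ - ⅓*6) - 1*2)*22)*183 = (-11 + 0*((¼)*12)) + (((⅔ - 2) - 2)*22)*183 = (-11 + 0*3) + ((-4/3 - 2)*22)*183 = (-11 + 0) - 10/3*22*183 = -11 - 220/3*183 = -11 - 13420 = -13431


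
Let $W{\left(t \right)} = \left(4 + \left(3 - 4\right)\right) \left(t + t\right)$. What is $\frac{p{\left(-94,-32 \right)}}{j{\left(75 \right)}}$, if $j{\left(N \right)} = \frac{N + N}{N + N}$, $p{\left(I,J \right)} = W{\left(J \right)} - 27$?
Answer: $-219$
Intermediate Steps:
$W{\left(t \right)} = 6 t$ ($W{\left(t \right)} = \left(4 - 1\right) 2 t = 3 \cdot 2 t = 6 t$)
$p{\left(I,J \right)} = -27 + 6 J$ ($p{\left(I,J \right)} = 6 J - 27 = -27 + 6 J$)
$j{\left(N \right)} = 1$ ($j{\left(N \right)} = \frac{2 N}{2 N} = 2 N \frac{1}{2 N} = 1$)
$\frac{p{\left(-94,-32 \right)}}{j{\left(75 \right)}} = \frac{-27 + 6 \left(-32\right)}{1} = \left(-27 - 192\right) 1 = \left(-219\right) 1 = -219$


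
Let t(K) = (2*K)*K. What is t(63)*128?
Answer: 1016064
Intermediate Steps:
t(K) = 2*K²
t(63)*128 = (2*63²)*128 = (2*3969)*128 = 7938*128 = 1016064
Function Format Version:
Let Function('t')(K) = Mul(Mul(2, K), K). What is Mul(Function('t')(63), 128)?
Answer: 1016064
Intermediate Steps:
Function('t')(K) = Mul(2, Pow(K, 2))
Mul(Function('t')(63), 128) = Mul(Mul(2, Pow(63, 2)), 128) = Mul(Mul(2, 3969), 128) = Mul(7938, 128) = 1016064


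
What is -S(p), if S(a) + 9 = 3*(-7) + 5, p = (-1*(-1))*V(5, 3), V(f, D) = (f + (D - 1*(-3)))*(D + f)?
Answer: 25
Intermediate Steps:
V(f, D) = (D + f)*(3 + D + f) (V(f, D) = (f + (D + 3))*(D + f) = (f + (3 + D))*(D + f) = (3 + D + f)*(D + f) = (D + f)*(3 + D + f))
p = 88 (p = (-1*(-1))*(3² + 5² + 3*3 + 3*5 + 2*3*5) = 1*(9 + 25 + 9 + 15 + 30) = 1*88 = 88)
S(a) = -25 (S(a) = -9 + (3*(-7) + 5) = -9 + (-21 + 5) = -9 - 16 = -25)
-S(p) = -1*(-25) = 25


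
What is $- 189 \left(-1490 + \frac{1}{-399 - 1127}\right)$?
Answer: $\frac{61391007}{218} \approx 2.8161 \cdot 10^{5}$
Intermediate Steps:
$- 189 \left(-1490 + \frac{1}{-399 - 1127}\right) = - 189 \left(-1490 + \frac{1}{-1526}\right) = - 189 \left(-1490 - \frac{1}{1526}\right) = \left(-189\right) \left(- \frac{2273741}{1526}\right) = \frac{61391007}{218}$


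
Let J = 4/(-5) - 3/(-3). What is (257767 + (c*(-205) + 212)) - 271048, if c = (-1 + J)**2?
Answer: -66001/5 ≈ -13200.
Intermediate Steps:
J = 1/5 (J = 4*(-1/5) - 3*(-1/3) = -4/5 + 1 = 1/5 ≈ 0.20000)
c = 16/25 (c = (-1 + 1/5)**2 = (-4/5)**2 = 16/25 ≈ 0.64000)
(257767 + (c*(-205) + 212)) - 271048 = (257767 + ((16/25)*(-205) + 212)) - 271048 = (257767 + (-656/5 + 212)) - 271048 = (257767 + 404/5) - 271048 = 1289239/5 - 271048 = -66001/5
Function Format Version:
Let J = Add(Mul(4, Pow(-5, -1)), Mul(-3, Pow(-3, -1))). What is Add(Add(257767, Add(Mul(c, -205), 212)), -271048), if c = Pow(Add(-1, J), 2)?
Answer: Rational(-66001, 5) ≈ -13200.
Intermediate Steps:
J = Rational(1, 5) (J = Add(Mul(4, Rational(-1, 5)), Mul(-3, Rational(-1, 3))) = Add(Rational(-4, 5), 1) = Rational(1, 5) ≈ 0.20000)
c = Rational(16, 25) (c = Pow(Add(-1, Rational(1, 5)), 2) = Pow(Rational(-4, 5), 2) = Rational(16, 25) ≈ 0.64000)
Add(Add(257767, Add(Mul(c, -205), 212)), -271048) = Add(Add(257767, Add(Mul(Rational(16, 25), -205), 212)), -271048) = Add(Add(257767, Add(Rational(-656, 5), 212)), -271048) = Add(Add(257767, Rational(404, 5)), -271048) = Add(Rational(1289239, 5), -271048) = Rational(-66001, 5)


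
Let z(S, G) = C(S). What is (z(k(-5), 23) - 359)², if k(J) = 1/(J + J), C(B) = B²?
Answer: 1288738201/10000 ≈ 1.2887e+5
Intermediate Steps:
k(J) = 1/(2*J)
z(S, G) = S²
(z(k(-5), 23) - 359)² = (((½)/(-5))² - 359)² = (((½)*(-⅕))² - 359)² = ((-⅒)² - 359)² = (1/100 - 359)² = (-35899/100)² = 1288738201/10000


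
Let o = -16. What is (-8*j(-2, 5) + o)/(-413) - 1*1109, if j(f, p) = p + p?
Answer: -457921/413 ≈ -1108.8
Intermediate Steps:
j(f, p) = 2*p
(-8*j(-2, 5) + o)/(-413) - 1*1109 = (-16*5 - 16)/(-413) - 1*1109 = (-8*10 - 16)*(-1/413) - 1109 = (-80 - 16)*(-1/413) - 1109 = -96*(-1/413) - 1109 = 96/413 - 1109 = -457921/413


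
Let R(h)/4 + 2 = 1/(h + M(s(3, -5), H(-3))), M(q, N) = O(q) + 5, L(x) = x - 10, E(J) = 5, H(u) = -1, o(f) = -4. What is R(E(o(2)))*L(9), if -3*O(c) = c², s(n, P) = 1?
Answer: 220/29 ≈ 7.5862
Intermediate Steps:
O(c) = -c²/3
L(x) = -10 + x
M(q, N) = 5 - q²/3 (M(q, N) = -q²/3 + 5 = 5 - q²/3)
R(h) = -8 + 4/(14/3 + h) (R(h) = -8 + 4/(h + (5 - ⅓*1²)) = -8 + 4/(h + (5 - ⅓*1)) = -8 + 4/(h + (5 - ⅓)) = -8 + 4/(h + 14/3) = -8 + 4/(14/3 + h))
R(E(o(2)))*L(9) = (4*(-25 - 6*5)/(14 + 3*5))*(-10 + 9) = (4*(-25 - 30)/(14 + 15))*(-1) = (4*(-55)/29)*(-1) = (4*(1/29)*(-55))*(-1) = -220/29*(-1) = 220/29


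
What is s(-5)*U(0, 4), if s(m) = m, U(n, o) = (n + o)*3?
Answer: -60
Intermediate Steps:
U(n, o) = 3*n + 3*o
s(-5)*U(0, 4) = -5*(3*0 + 3*4) = -5*(0 + 12) = -5*12 = -60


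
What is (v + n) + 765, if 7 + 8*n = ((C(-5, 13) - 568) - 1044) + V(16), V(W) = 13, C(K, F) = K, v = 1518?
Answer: 16653/8 ≈ 2081.6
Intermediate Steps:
n = -1611/8 (n = -7/8 + (((-5 - 568) - 1044) + 13)/8 = -7/8 + ((-573 - 1044) + 13)/8 = -7/8 + (-1617 + 13)/8 = -7/8 + (⅛)*(-1604) = -7/8 - 401/2 = -1611/8 ≈ -201.38)
(v + n) + 765 = (1518 - 1611/8) + 765 = 10533/8 + 765 = 16653/8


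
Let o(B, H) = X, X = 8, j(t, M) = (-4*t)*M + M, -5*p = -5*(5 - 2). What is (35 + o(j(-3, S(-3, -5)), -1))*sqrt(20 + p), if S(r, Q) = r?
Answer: 43*sqrt(23) ≈ 206.22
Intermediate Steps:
p = 3 (p = -(-1)*(5 - 2) = -(-1)*3 = -1/5*(-15) = 3)
j(t, M) = M - 4*M*t (j(t, M) = -4*M*t + M = M - 4*M*t)
o(B, H) = 8
(35 + o(j(-3, S(-3, -5)), -1))*sqrt(20 + p) = (35 + 8)*sqrt(20 + 3) = 43*sqrt(23)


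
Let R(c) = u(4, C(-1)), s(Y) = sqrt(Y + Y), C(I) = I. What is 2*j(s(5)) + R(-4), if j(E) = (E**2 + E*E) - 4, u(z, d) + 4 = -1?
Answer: 27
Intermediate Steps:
s(Y) = sqrt(2)*sqrt(Y) (s(Y) = sqrt(2*Y) = sqrt(2)*sqrt(Y))
u(z, d) = -5 (u(z, d) = -4 - 1 = -5)
j(E) = -4 + 2*E**2 (j(E) = (E**2 + E**2) - 4 = 2*E**2 - 4 = -4 + 2*E**2)
R(c) = -5
2*j(s(5)) + R(-4) = 2*(-4 + 2*(sqrt(2)*sqrt(5))**2) - 5 = 2*(-4 + 2*(sqrt(10))**2) - 5 = 2*(-4 + 2*10) - 5 = 2*(-4 + 20) - 5 = 2*16 - 5 = 32 - 5 = 27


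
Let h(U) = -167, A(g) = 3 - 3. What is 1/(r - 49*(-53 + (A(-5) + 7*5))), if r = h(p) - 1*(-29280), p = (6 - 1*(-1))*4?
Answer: 1/29995 ≈ 3.3339e-5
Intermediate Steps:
A(g) = 0
p = 28 (p = (6 + 1)*4 = 7*4 = 28)
r = 29113 (r = -167 - 1*(-29280) = -167 + 29280 = 29113)
1/(r - 49*(-53 + (A(-5) + 7*5))) = 1/(29113 - 49*(-53 + (0 + 7*5))) = 1/(29113 - 49*(-53 + (0 + 35))) = 1/(29113 - 49*(-53 + 35)) = 1/(29113 - 49*(-18)) = 1/(29113 + 882) = 1/29995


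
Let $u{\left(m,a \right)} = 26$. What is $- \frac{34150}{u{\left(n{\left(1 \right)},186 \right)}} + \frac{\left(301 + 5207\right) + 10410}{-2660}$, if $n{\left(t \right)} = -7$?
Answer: $- \frac{3259031}{2470} \approx -1319.4$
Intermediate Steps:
$- \frac{34150}{u{\left(n{\left(1 \right)},186 \right)}} + \frac{\left(301 + 5207\right) + 10410}{-2660} = - \frac{34150}{26} + \frac{\left(301 + 5207\right) + 10410}{-2660} = \left(-34150\right) \frac{1}{26} + \left(5508 + 10410\right) \left(- \frac{1}{2660}\right) = - \frac{17075}{13} + 15918 \left(- \frac{1}{2660}\right) = - \frac{17075}{13} - \frac{1137}{190} = - \frac{3259031}{2470}$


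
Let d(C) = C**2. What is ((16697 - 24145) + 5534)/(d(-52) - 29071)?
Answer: 58/799 ≈ 0.072591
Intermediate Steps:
((16697 - 24145) + 5534)/(d(-52) - 29071) = ((16697 - 24145) + 5534)/((-52)**2 - 29071) = (-7448 + 5534)/(2704 - 29071) = -1914/(-26367) = -1914*(-1/26367) = 58/799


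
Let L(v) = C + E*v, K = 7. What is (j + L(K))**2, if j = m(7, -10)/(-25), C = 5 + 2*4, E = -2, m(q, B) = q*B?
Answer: 81/25 ≈ 3.2400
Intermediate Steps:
m(q, B) = B*q
C = 13 (C = 5 + 8 = 13)
L(v) = 13 - 2*v
j = 14/5 (j = -10*7/(-25) = -70*(-1/25) = 14/5 ≈ 2.8000)
(j + L(K))**2 = (14/5 + (13 - 2*7))**2 = (14/5 + (13 - 14))**2 = (14/5 - 1)**2 = (9/5)**2 = 81/25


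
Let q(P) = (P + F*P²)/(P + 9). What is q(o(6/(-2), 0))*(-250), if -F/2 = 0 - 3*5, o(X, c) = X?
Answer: -11125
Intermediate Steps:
F = 30 (F = -2*(0 - 3*5) = -2*(0 - 15) = -2*(-15) = 30)
q(P) = (P + 30*P²)/(9 + P) (q(P) = (P + 30*P²)/(P + 9) = (P + 30*P²)/(9 + P))
q(o(6/(-2), 0))*(-250) = ((6/(-2))*(1 + 30*(6/(-2)))/(9 + 6/(-2)))*(-250) = ((6*(-½))*(1 + 30*(6*(-½)))/(9 + 6*(-½)))*(-250) = -3*(1 + 30*(-3))/(9 - 3)*(-250) = -3*(1 - 90)/6*(-250) = -3*⅙*(-89)*(-250) = (89/2)*(-250) = -11125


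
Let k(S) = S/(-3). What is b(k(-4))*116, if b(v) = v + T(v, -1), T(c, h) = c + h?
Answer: 580/3 ≈ 193.33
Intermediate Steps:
k(S) = -S/3 (k(S) = S*(-1/3) = -S/3)
b(v) = -1 + 2*v (b(v) = v + (v - 1) = v + (-1 + v) = -1 + 2*v)
b(k(-4))*116 = (-1 + 2*(-1/3*(-4)))*116 = (-1 + 2*(4/3))*116 = (-1 + 8/3)*116 = (5/3)*116 = 580/3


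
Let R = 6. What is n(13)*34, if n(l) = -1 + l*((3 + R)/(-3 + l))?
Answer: 1819/5 ≈ 363.80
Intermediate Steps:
n(l) = -1 + 9*l/(-3 + l) (n(l) = -1 + l*((3 + 6)/(-3 + l)) = -1 + l*(9/(-3 + l)) = -1 + 9*l/(-3 + l))
n(13)*34 = ((3 + 8*13)/(-3 + 13))*34 = ((3 + 104)/10)*34 = ((⅒)*107)*34 = (107/10)*34 = 1819/5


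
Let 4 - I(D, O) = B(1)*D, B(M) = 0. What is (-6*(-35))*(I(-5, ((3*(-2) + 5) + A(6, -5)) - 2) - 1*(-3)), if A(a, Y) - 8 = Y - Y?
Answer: 1470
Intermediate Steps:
A(a, Y) = 8 (A(a, Y) = 8 + (Y - Y) = 8 + 0 = 8)
I(D, O) = 4 (I(D, O) = 4 - 0*D = 4 - 1*0 = 4 + 0 = 4)
(-6*(-35))*(I(-5, ((3*(-2) + 5) + A(6, -5)) - 2) - 1*(-3)) = (-6*(-35))*(4 - 1*(-3)) = 210*(4 + 3) = 210*7 = 1470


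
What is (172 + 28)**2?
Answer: 40000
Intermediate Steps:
(172 + 28)**2 = 200**2 = 40000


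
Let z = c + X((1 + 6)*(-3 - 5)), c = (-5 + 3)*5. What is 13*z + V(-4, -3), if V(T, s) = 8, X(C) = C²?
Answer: 40646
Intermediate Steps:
c = -10 (c = -2*5 = -10)
z = 3126 (z = -10 + ((1 + 6)*(-3 - 5))² = -10 + (7*(-8))² = -10 + (-56)² = -10 + 3136 = 3126)
13*z + V(-4, -3) = 13*3126 + 8 = 40638 + 8 = 40646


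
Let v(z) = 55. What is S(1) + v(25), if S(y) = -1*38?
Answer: 17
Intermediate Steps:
S(y) = -38
S(1) + v(25) = -38 + 55 = 17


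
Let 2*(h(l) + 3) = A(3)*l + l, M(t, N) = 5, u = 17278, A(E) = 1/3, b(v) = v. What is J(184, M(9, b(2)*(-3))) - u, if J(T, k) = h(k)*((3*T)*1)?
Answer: -17094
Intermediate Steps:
A(E) = ⅓
h(l) = -3 + 2*l/3 (h(l) = -3 + (l/3 + l)/2 = -3 + (4*l/3)/2 = -3 + 2*l/3)
J(T, k) = 3*T*(-3 + 2*k/3) (J(T, k) = (-3 + 2*k/3)*((3*T)*1) = (-3 + 2*k/3)*(3*T) = 3*T*(-3 + 2*k/3))
J(184, M(9, b(2)*(-3))) - u = 184*(-9 + 2*5) - 1*17278 = 184*(-9 + 10) - 17278 = 184*1 - 17278 = 184 - 17278 = -17094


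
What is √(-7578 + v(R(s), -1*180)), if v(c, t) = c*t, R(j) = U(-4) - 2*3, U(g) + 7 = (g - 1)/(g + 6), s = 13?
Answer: 6*I*√133 ≈ 69.195*I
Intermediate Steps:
U(g) = -7 + (-1 + g)/(6 + g) (U(g) = -7 + (g - 1)/(g + 6) = -7 + (-1 + g)/(6 + g))
R(j) = -31/2 (R(j) = (-43 - 6*(-4))/(6 - 4) - 2*3 = (-43 + 24)/2 - 6 = (½)*(-19) - 6 = -19/2 - 6 = -31/2)
√(-7578 + v(R(s), -1*180)) = √(-7578 - (-31)*180/2) = √(-7578 - 31/2*(-180)) = √(-7578 + 2790) = √(-4788) = 6*I*√133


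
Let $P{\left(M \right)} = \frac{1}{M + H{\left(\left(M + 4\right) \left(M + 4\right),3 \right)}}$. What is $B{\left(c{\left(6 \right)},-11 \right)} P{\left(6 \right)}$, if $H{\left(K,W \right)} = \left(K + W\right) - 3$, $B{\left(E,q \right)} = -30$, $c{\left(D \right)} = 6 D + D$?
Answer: $- \frac{15}{53} \approx -0.28302$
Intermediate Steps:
$c{\left(D \right)} = 7 D$
$H{\left(K,W \right)} = -3 + K + W$
$P{\left(M \right)} = \frac{1}{M + \left(4 + M\right)^{2}}$ ($P{\left(M \right)} = \frac{1}{M + \left(-3 + \left(M + 4\right) \left(M + 4\right) + 3\right)} = \frac{1}{M + \left(-3 + \left(4 + M\right) \left(4 + M\right) + 3\right)} = \frac{1}{M + \left(-3 + \left(4 + M\right)^{2} + 3\right)} = \frac{1}{M + \left(4 + M\right)^{2}}$)
$B{\left(c{\left(6 \right)},-11 \right)} P{\left(6 \right)} = - \frac{30}{6 + \left(4 + 6\right)^{2}} = - \frac{30}{6 + 10^{2}} = - \frac{30}{6 + 100} = - \frac{30}{106} = \left(-30\right) \frac{1}{106} = - \frac{15}{53}$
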